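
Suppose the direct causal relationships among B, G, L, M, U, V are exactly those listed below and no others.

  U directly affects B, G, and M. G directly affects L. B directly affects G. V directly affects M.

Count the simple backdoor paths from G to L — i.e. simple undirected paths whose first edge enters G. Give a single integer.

A backdoor path from G to L is any simple undirected path whose first edge points into G (i.e. leaves G via a parent).
Parents of G: {B, U}.
No simple path from any parent of G reaches L without revisiting G, so there are no backdoor paths.

0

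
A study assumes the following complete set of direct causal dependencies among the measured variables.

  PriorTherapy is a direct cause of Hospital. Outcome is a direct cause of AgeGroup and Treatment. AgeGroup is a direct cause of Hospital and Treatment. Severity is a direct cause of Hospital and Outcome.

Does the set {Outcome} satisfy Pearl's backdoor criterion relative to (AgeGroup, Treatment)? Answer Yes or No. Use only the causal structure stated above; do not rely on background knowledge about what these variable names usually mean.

Backdoor paths from AgeGroup to Treatment (paths whose first edge points into AgeGroup):
  P1: AgeGroup <- Outcome -> Treatment
Condition 1 (no descendant of AgeGroup in the set): holds — descendants of AgeGroup are {Hospital, Treatment}; none are in {Outcome}.
Condition 2 (every backdoor path blocked by {Outcome}):
  P1: blocked at fork node Outcome ∈ conditioning set.
{Outcome} satisfies the backdoor criterion.

Yes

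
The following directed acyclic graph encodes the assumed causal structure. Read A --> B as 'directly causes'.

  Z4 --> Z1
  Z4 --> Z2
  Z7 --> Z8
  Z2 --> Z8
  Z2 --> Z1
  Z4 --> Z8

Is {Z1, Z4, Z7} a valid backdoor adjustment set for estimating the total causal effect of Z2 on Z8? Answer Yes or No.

Backdoor paths from Z2 to Z8 (paths whose first edge points into Z2):
  P1: Z2 <- Z4 -> Z8
Condition 1 (no descendant of Z2 in the set): FAILS — Z1 is a descendant of Z2.
Condition 2 (every backdoor path blocked by {Z1, Z4, Z7}):
  P1: blocked at fork node Z4 ∈ conditioning set.
{Z1, Z4, Z7} does not satisfy the backdoor criterion.

No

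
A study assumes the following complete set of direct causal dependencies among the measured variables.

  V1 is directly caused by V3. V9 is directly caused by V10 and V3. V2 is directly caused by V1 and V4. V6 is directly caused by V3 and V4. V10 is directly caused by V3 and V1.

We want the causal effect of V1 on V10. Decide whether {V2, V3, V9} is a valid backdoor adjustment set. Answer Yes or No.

No

Backdoor paths from V1 to V10 (paths whose first edge points into V1):
  P1: V1 <- V3 -> V10
  P2: V1 <- V3 -> V9 <- V10
Condition 1 (no descendant of V1 in the set): FAILS — V2 and V9 are descendants of V1.
Condition 2 (every backdoor path blocked by {V2, V3, V9}):
  P1: blocked at fork node V3 ∈ conditioning set.
  P2: blocked at fork node V3 ∈ conditioning set.
{V2, V3, V9} does not satisfy the backdoor criterion.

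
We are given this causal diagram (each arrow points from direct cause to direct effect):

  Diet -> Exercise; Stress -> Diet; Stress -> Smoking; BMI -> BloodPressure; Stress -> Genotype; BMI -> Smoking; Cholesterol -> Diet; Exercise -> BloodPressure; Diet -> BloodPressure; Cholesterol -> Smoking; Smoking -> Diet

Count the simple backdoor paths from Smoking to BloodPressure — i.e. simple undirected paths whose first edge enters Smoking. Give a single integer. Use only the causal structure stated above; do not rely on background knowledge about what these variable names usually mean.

A backdoor path from Smoking to BloodPressure is any simple undirected path whose first edge points into Smoking (i.e. leaves Smoking via a parent).
Parents of Smoking: {BMI, Cholesterol, Stress}.
Enumerating:
  P1: Smoking <- Stress -> Diet -> Exercise -> BloodPressure
  P2: Smoking <- Stress -> Diet -> BloodPressure
  P3: Smoking <- Cholesterol -> Diet -> Exercise -> BloodPressure
  P4: Smoking <- Cholesterol -> Diet -> BloodPressure
  P5: Smoking <- BMI -> BloodPressure
That exhausts the simple backdoor paths. Count: 5.

5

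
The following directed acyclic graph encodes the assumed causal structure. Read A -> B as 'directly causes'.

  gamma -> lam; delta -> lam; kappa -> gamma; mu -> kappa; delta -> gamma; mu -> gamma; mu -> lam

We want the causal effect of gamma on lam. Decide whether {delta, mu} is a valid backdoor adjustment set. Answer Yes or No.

Yes

Backdoor paths from gamma to lam (paths whose first edge points into gamma):
  P1: gamma <- mu -> lam
  P2: gamma <- delta -> lam
  P3: gamma <- kappa <- mu -> lam
Condition 1 (no descendant of gamma in the set): holds — descendants of gamma are {lam}; none are in {delta, mu}.
Condition 2 (every backdoor path blocked by {delta, mu}):
  P1: blocked at fork node mu ∈ conditioning set.
  P2: blocked at fork node delta ∈ conditioning set.
  P3: blocked at fork node mu ∈ conditioning set.
{delta, mu} satisfies the backdoor criterion.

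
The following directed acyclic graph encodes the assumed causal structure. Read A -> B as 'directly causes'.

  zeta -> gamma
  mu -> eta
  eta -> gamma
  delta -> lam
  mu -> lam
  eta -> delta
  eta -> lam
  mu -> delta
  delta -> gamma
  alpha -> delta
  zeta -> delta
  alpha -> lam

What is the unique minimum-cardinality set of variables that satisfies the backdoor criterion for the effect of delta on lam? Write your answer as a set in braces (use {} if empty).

{alpha, eta, mu}

Variables eligible for adjustment (non-descendants of delta, excluding delta and lam): {alpha, eta, mu, zeta}.
Backdoor paths from delta to lam:
  P1: delta <- zeta -> gamma <- eta <- mu -> lam
  P2: delta <- zeta -> gamma <- eta -> lam
  P3: delta <- mu -> eta -> lam
  P4: delta <- mu -> lam
  P5: delta <- eta <- mu -> lam
  P6: delta <- eta -> lam
  P7: delta <- alpha -> lam
The empty set is not sufficient: P3 (delta <- mu -> eta -> lam) has no collider blocking it and no conditioned non-collider, so it is open.
Try {alpha, eta, mu}:
  P1: blocked at collider gamma (neither it nor any descendant is in the conditioning set).
  P2: blocked at collider gamma (neither it nor any descendant is in the conditioning set).
  P3: blocked at fork node mu ∈ conditioning set.
  P4: blocked at fork node mu ∈ conditioning set.
  P5: blocked at chain node eta ∈ conditioning set.
  P6: blocked at fork node eta ∈ conditioning set.
  P7: blocked at fork node alpha ∈ conditioning set.
{alpha, eta, mu} contains no descendant of delta and blocks every backdoor path.
Every element of {alpha, eta, mu} is needed (dropping alpha leaves P7 open; dropping eta leaves P6 open; dropping mu leaves P4 open), so no proper subset is valid.
Among all size-3 subsets of the eligible variables, only {alpha, eta, mu} blocks every backdoor path, so it is the unique smallest valid adjustment set.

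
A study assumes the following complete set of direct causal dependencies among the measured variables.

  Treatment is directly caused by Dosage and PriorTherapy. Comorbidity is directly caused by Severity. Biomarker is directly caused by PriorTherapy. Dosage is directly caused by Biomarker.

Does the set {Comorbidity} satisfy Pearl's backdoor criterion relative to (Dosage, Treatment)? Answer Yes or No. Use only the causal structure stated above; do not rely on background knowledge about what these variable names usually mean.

Backdoor paths from Dosage to Treatment (paths whose first edge points into Dosage):
  P1: Dosage <- Biomarker <- PriorTherapy -> Treatment
Condition 1 (no descendant of Dosage in the set): holds — descendants of Dosage are {Treatment}; none are in {Comorbidity}.
Condition 2 (every backdoor path blocked by {Comorbidity}):
  P1: open — no interior node is in the conditioning set.
{Comorbidity} does not satisfy the backdoor criterion.

No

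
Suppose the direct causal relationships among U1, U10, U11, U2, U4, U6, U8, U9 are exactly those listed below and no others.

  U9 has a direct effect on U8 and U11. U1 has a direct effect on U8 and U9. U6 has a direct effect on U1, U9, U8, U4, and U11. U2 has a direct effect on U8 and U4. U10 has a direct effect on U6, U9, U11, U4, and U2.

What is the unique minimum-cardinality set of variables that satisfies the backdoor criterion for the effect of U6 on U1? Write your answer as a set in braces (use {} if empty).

{}

Variables eligible for adjustment (non-descendants of U6, excluding U6 and U1): {U10, U2}.
Backdoor paths from U6 to U1:
  P1: U6 <- U10 -> U9 <- U1
  P2: U6 <- U10 -> U9 -> U8 <- U1
  P3: U6 <- U10 -> U2 -> U8 <- U1
  P4: U6 <- U10 -> U2 -> U8 <- U9 <- U1
  P5: U6 <- U10 -> U11 <- U9 <- U1
  P6: U6 <- U10 -> U11 <- U9 -> U8 <- U1
  P7: U6 <- U10 -> U4 <- U2 -> U8 <- U1
  P8: U6 <- U10 -> U4 <- U2 -> U8 <- U9 <- U1
Each backdoor path contains an unconditioned collider, so every path is already blocked with the empty conditioning set:
  P1: blocked at collider U9 (neither it nor any descendant is in the conditioning set).
  P2: blocked at collider U8 (neither it nor any descendant is in the conditioning set).
  P3: blocked at collider U8 (neither it nor any descendant is in the conditioning set).
  P4: blocked at collider U8 (neither it nor any descendant is in the conditioning set).
  P5: blocked at collider U11 (neither it nor any descendant is in the conditioning set).
  P6: blocked at collider U11 (neither it nor any descendant is in the conditioning set).
  P7: blocked at collider U4 (neither it nor any descendant is in the conditioning set).
  P8: blocked at collider U4 (neither it nor any descendant is in the conditioning set).
The empty set is therefore the unique smallest valid set.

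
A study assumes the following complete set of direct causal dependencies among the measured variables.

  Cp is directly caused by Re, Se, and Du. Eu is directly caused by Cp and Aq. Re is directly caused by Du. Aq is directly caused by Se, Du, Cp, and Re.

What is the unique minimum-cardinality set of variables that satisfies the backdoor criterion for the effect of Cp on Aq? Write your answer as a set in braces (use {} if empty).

{Du, Re, Se}

Variables eligible for adjustment (non-descendants of Cp, excluding Cp and Aq): {Du, Re, Se}.
Backdoor paths from Cp to Aq:
  P1: Cp <- Se -> Aq
  P2: Cp <- Du -> Re -> Aq
  P3: Cp <- Du -> Aq
  P4: Cp <- Re <- Du -> Aq
  P5: Cp <- Re -> Aq
The empty set is not sufficient: P1 (Cp <- Se -> Aq) has no collider blocking it and no conditioned non-collider, so it is open.
Try {Du, Re, Se}:
  P1: blocked at fork node Se ∈ conditioning set.
  P2: blocked at fork node Du ∈ conditioning set.
  P3: blocked at fork node Du ∈ conditioning set.
  P4: blocked at chain node Re ∈ conditioning set.
  P5: blocked at fork node Re ∈ conditioning set.
{Du, Re, Se} contains no descendant of Cp and blocks every backdoor path.
Every element of {Du, Re, Se} is needed (dropping Du leaves P3 open; dropping Re leaves P5 open; dropping Se leaves P1 open), so no proper subset is valid.
Among all size-3 subsets of the eligible variables, only {Du, Re, Se} blocks every backdoor path, so it is the unique smallest valid adjustment set.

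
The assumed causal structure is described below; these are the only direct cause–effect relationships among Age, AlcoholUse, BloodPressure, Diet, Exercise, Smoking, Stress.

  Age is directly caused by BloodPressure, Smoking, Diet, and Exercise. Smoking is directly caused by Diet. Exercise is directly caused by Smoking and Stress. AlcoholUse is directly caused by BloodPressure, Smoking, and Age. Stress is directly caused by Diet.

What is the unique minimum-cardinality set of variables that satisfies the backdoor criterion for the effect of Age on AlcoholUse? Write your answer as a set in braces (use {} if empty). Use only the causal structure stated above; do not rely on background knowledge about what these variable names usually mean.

{BloodPressure, Smoking}

Variables eligible for adjustment (non-descendants of Age, excluding Age and AlcoholUse): {BloodPressure, Diet, Exercise, Smoking, Stress}.
Backdoor paths from Age to AlcoholUse:
  P1: Age <- Diet -> Smoking -> AlcoholUse
  P2: Age <- Diet -> Stress -> Exercise <- Smoking -> AlcoholUse
  P3: Age <- Smoking -> AlcoholUse
  P4: Age <- Exercise <- Smoking -> AlcoholUse
  P5: Age <- Exercise <- Stress <- Diet -> Smoking -> AlcoholUse
  P6: Age <- BloodPressure -> AlcoholUse
The empty set is not sufficient: P1 (Age <- Diet -> Smoking -> AlcoholUse) has no collider blocking it and no conditioned non-collider, so it is open.
Try {BloodPressure, Smoking}:
  P1: blocked at chain node Smoking ∈ conditioning set.
  P2: blocked at collider Exercise (neither it nor any descendant is in the conditioning set).
  P3: blocked at fork node Smoking ∈ conditioning set.
  P4: blocked at fork node Smoking ∈ conditioning set.
  P5: blocked at chain node Smoking ∈ conditioning set.
  P6: blocked at fork node BloodPressure ∈ conditioning set.
{BloodPressure, Smoking} contains no descendant of Age and blocks every backdoor path.
Every element of {BloodPressure, Smoking} is needed (dropping BloodPressure leaves P6 open; dropping Smoking leaves P1 open), so no proper subset is valid.
Among all size-2 subsets of the eligible variables, only {BloodPressure, Smoking} blocks every backdoor path, so it is the unique smallest valid adjustment set.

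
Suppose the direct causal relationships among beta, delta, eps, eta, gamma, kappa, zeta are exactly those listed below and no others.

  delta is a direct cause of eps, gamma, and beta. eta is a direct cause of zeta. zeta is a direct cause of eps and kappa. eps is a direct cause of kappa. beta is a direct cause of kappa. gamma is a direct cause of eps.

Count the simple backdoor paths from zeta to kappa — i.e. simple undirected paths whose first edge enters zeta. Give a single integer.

0

A backdoor path from zeta to kappa is any simple undirected path whose first edge points into zeta (i.e. leaves zeta via a parent).
Parents of zeta: {eta}.
No simple path from any parent of zeta reaches kappa without revisiting zeta, so there are no backdoor paths.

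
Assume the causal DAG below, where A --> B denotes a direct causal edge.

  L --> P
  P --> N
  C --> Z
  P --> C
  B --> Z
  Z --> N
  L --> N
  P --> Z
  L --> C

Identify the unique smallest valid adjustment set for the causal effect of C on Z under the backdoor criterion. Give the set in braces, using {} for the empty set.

Variables eligible for adjustment (non-descendants of C, excluding C and Z): {B, L, P}.
Backdoor paths from C to Z:
  P1: C <- L -> P -> Z
  P2: C <- L -> P -> N <- Z
  P3: C <- L -> N <- P -> Z
  P4: C <- L -> N <- Z
  P5: C <- P <- L -> N <- Z
  P6: C <- P -> Z
  P7: C <- P -> N <- Z
The empty set is not sufficient: P1 (C <- L -> P -> Z) has no collider blocking it and no conditioned non-collider, so it is open.
Try {P}:
  P1: blocked at chain node P ∈ conditioning set.
  P2: blocked at chain node P ∈ conditioning set.
  P3: blocked at collider N (neither it nor any descendant is in the conditioning set).
  P4: blocked at collider N (neither it nor any descendant is in the conditioning set).
  P5: blocked at chain node P ∈ conditioning set.
  P6: blocked at fork node P ∈ conditioning set.
  P7: blocked at fork node P ∈ conditioning set.
{P} contains no descendant of C and blocks every backdoor path.
No other singleton works — e.g. {L} leaves P6 open — so {P} is the unique smallest valid adjustment set.

{P}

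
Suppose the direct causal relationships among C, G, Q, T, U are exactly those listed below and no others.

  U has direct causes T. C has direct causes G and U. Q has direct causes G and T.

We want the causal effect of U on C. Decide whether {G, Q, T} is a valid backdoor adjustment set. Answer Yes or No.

Yes

Backdoor paths from U to C (paths whose first edge points into U):
  P1: U <- T -> Q <- G -> C
Condition 1 (no descendant of U in the set): holds — descendants of U are {C}; none are in {G, Q, T}.
Condition 2 (every backdoor path blocked by {G, Q, T}):
  P1: blocked at fork node T ∈ conditioning set.
{G, Q, T} satisfies the backdoor criterion.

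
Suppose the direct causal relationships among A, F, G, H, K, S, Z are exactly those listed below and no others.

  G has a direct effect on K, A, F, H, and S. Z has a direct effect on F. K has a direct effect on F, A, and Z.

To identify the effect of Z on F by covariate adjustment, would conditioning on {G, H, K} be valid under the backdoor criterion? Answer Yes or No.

Backdoor paths from Z to F (paths whose first edge points into Z):
  P1: Z <- K <- G -> F
  P2: Z <- K -> A <- G -> F
  P3: Z <- K -> F
Condition 1 (no descendant of Z in the set): holds — descendants of Z are {F}; none are in {G, H, K}.
Condition 2 (every backdoor path blocked by {G, H, K}):
  P1: blocked at chain node K ∈ conditioning set.
  P2: blocked at fork node K ∈ conditioning set.
  P3: blocked at fork node K ∈ conditioning set.
{G, H, K} satisfies the backdoor criterion.

Yes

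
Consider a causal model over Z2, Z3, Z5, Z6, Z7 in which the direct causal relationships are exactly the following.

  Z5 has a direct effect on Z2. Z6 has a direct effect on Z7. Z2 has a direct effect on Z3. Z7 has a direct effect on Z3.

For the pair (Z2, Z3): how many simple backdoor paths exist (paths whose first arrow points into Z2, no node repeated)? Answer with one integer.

A backdoor path from Z2 to Z3 is any simple undirected path whose first edge points into Z2 (i.e. leaves Z2 via a parent).
Parents of Z2: {Z5}.
No simple path from any parent of Z2 reaches Z3 without revisiting Z2, so there are no backdoor paths.

0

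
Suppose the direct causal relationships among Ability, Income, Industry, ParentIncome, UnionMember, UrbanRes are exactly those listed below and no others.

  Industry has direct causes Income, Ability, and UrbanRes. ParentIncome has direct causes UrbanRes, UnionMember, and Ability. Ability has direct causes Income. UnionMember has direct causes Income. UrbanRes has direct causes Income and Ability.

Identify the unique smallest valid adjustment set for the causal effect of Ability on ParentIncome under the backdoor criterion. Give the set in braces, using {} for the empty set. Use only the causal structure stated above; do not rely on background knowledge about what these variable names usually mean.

Variables eligible for adjustment (non-descendants of Ability, excluding Ability and ParentIncome): {Income, UnionMember}.
Backdoor paths from Ability to ParentIncome:
  P1: Ability <- Income -> UnionMember -> ParentIncome
  P2: Ability <- Income -> UrbanRes -> ParentIncome
  P3: Ability <- Income -> Industry <- UrbanRes -> ParentIncome
The empty set is not sufficient: P1 (Ability <- Income -> UnionMember -> ParentIncome) has no collider blocking it and no conditioned non-collider, so it is open.
Try {Income}:
  P1: blocked at fork node Income ∈ conditioning set.
  P2: blocked at fork node Income ∈ conditioning set.
  P3: blocked at fork node Income ∈ conditioning set.
{Income} contains no descendant of Ability and blocks every backdoor path.
No other singleton works — e.g. {UnionMember} leaves P2 open — so {Income} is the unique smallest valid adjustment set.

{Income}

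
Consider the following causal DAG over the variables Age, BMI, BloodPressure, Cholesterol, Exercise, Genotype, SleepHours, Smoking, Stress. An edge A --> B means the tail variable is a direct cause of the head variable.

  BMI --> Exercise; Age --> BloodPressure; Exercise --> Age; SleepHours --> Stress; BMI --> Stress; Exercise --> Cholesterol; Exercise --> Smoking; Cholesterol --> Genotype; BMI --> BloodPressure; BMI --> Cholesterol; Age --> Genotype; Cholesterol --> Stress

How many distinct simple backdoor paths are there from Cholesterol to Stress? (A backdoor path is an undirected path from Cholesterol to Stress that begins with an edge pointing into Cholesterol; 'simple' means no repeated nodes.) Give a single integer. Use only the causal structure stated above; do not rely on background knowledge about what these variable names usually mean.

A backdoor path from Cholesterol to Stress is any simple undirected path whose first edge points into Cholesterol (i.e. leaves Cholesterol via a parent).
Parents of Cholesterol: {BMI, Exercise}.
Enumerating:
  P1: Cholesterol <- BMI -> Stress
  P2: Cholesterol <- Exercise <- BMI -> Stress
  P3: Cholesterol <- Exercise -> Age -> BloodPressure <- BMI -> Stress
That exhausts the simple backdoor paths. Count: 3.

3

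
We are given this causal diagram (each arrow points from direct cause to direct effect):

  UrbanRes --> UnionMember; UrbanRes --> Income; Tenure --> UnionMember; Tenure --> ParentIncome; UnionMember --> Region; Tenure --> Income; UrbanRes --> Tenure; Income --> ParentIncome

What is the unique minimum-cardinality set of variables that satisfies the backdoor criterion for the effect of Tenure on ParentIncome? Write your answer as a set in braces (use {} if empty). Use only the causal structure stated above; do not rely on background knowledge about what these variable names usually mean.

{UrbanRes}

Variables eligible for adjustment (non-descendants of Tenure, excluding Tenure and ParentIncome): {UrbanRes}.
Backdoor paths from Tenure to ParentIncome:
  P1: Tenure <- UrbanRes -> Income -> ParentIncome
The empty set is not sufficient: P1 (Tenure <- UrbanRes -> Income -> ParentIncome) has no collider blocking it and no conditioned non-collider, so it is open.
Try {UrbanRes}:
  P1: blocked at fork node UrbanRes ∈ conditioning set.
{UrbanRes} contains no descendant of Tenure and blocks every backdoor path.
{UrbanRes} is the unique smallest valid adjustment set.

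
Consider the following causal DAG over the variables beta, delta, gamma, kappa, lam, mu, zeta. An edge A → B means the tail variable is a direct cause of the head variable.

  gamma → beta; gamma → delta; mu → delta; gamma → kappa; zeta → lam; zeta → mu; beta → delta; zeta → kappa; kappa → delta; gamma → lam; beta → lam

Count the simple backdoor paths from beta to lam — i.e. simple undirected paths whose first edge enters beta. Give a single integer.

A backdoor path from beta to lam is any simple undirected path whose first edge points into beta (i.e. leaves beta via a parent).
Parents of beta: {gamma}.
Enumerating:
  P1: beta <- gamma -> kappa <- zeta -> lam
  P2: beta <- gamma -> kappa -> delta <- mu <- zeta -> lam
  P3: beta <- gamma -> delta <- kappa <- zeta -> lam
  P4: beta <- gamma -> delta <- mu <- zeta -> lam
  P5: beta <- gamma -> lam
That exhausts the simple backdoor paths. Count: 5.

5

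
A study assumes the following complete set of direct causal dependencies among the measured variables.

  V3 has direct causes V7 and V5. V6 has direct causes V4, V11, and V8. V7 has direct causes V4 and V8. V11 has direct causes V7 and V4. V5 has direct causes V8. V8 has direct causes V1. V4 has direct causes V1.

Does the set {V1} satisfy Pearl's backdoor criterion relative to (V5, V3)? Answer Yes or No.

No

Backdoor paths from V5 to V3 (paths whose first edge points into V5):
  P1: V5 <- V8 <- V1 -> V4 -> V7 -> V3
  P2: V5 <- V8 <- V1 -> V4 -> V11 <- V7 -> V3
  P3: V5 <- V8 <- V1 -> V4 -> V6 <- V11 <- V7 -> V3
  P4: V5 <- V8 -> V7 -> V3
  P5: V5 <- V8 -> V6 <- V4 -> V7 -> V3
  P6: V5 <- V8 -> V6 <- V4 -> V11 <- V7 -> V3
  P7: V5 <- V8 -> V6 <- V11 <- V4 -> V7 -> V3
  P8: V5 <- V8 -> V6 <- V11 <- V7 -> V3
Condition 1 (no descendant of V5 in the set): holds — descendants of V5 are {V3}; none are in {V1}.
Condition 2 (every backdoor path blocked by {V1}):
  P1: blocked at fork node V1 ∈ conditioning set.
  P2: blocked at fork node V1 ∈ conditioning set.
  P3: blocked at fork node V1 ∈ conditioning set.
  P4: open — no interior node is in the conditioning set.
  P5: blocked at collider V6 (neither it nor any descendant is in the conditioning set).
  P6: blocked at collider V6 (neither it nor any descendant is in the conditioning set).
  P7: blocked at collider V6 (neither it nor any descendant is in the conditioning set).
  P8: blocked at collider V6 (neither it nor any descendant is in the conditioning set).
{V1} does not satisfy the backdoor criterion.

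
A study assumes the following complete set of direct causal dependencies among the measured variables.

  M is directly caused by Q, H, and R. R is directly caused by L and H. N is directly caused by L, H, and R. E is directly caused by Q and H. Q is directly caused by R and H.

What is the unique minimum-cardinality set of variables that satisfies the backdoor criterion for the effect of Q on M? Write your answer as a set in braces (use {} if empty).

{H, R}

Variables eligible for adjustment (non-descendants of Q, excluding Q and M): {H, L, N, R}.
Backdoor paths from Q to M:
  P1: Q <- H -> R -> M
  P2: Q <- H -> N <- L -> R -> M
  P3: Q <- H -> N <- R -> M
  P4: Q <- H -> M
  P5: Q <- R <- H -> M
  P6: Q <- R <- L -> N <- H -> M
  P7: Q <- R -> N <- H -> M
  P8: Q <- R -> M
The empty set is not sufficient: P1 (Q <- H -> R -> M) has no collider blocking it and no conditioned non-collider, so it is open.
Try {H, R}:
  P1: blocked at fork node H ∈ conditioning set.
  P2: blocked at fork node H ∈ conditioning set.
  P3: blocked at fork node H ∈ conditioning set.
  P4: blocked at fork node H ∈ conditioning set.
  P5: blocked at chain node R ∈ conditioning set.
  P6: blocked at chain node R ∈ conditioning set.
  P7: blocked at fork node R ∈ conditioning set.
  P8: blocked at fork node R ∈ conditioning set.
{H, R} contains no descendant of Q and blocks every backdoor path.
Every element of {H, R} is needed (dropping H leaves P4 open; dropping R leaves P8 open), so no proper subset is valid.
Among all size-2 subsets of the eligible variables, only {H, R} blocks every backdoor path, so it is the unique smallest valid adjustment set.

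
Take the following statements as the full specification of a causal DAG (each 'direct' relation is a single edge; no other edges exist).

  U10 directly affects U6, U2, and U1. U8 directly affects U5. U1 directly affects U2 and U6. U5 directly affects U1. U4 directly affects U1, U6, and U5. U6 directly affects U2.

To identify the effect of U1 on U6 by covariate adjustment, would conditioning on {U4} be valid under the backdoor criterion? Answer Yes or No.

No

Backdoor paths from U1 to U6 (paths whose first edge points into U1):
  P1: U1 <- U4 -> U6
  P2: U1 <- U10 -> U6
  P3: U1 <- U10 -> U2 <- U6
  P4: U1 <- U5 <- U4 -> U6
Condition 1 (no descendant of U1 in the set): holds — descendants of U1 are {U2, U6}; none are in {U4}.
Condition 2 (every backdoor path blocked by {U4}):
  P1: blocked at fork node U4 ∈ conditioning set.
  P2: open — no interior node is in the conditioning set.
  P3: blocked at collider U2 (neither it nor any descendant is in the conditioning set).
  P4: blocked at fork node U4 ∈ conditioning set.
{U4} does not satisfy the backdoor criterion.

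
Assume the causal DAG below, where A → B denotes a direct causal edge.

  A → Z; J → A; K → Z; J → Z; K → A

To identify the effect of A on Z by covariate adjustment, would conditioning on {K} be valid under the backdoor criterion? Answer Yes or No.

Backdoor paths from A to Z (paths whose first edge points into A):
  P1: A <- K -> Z
  P2: A <- J -> Z
Condition 1 (no descendant of A in the set): holds — descendants of A are {Z}; none are in {K}.
Condition 2 (every backdoor path blocked by {K}):
  P1: blocked at fork node K ∈ conditioning set.
  P2: open — no interior node is in the conditioning set.
{K} does not satisfy the backdoor criterion.

No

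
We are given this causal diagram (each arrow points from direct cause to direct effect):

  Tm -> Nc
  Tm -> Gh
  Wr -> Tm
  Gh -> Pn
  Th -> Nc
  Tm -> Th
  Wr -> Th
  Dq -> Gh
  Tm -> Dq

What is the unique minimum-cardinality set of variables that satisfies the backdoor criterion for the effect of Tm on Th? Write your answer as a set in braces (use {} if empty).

Variables eligible for adjustment (non-descendants of Tm, excluding Tm and Th): {Wr}.
Backdoor paths from Tm to Th:
  P1: Tm <- Wr -> Th
The empty set is not sufficient: P1 (Tm <- Wr -> Th) has no collider blocking it and no conditioned non-collider, so it is open.
Try {Wr}:
  P1: blocked at fork node Wr ∈ conditioning set.
{Wr} contains no descendant of Tm and blocks every backdoor path.
{Wr} is the unique smallest valid adjustment set.

{Wr}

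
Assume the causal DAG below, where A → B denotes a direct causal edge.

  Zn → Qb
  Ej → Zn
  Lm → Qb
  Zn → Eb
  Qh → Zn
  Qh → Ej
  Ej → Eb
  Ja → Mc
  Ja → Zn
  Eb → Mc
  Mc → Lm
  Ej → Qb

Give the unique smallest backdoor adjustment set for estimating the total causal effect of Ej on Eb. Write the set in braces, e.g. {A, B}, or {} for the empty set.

{Qh}

Variables eligible for adjustment (non-descendants of Ej, excluding Ej and Eb): {Ja, Qh}.
Backdoor paths from Ej to Eb:
  P1: Ej <- Qh -> Zn <- Ja -> Mc <- Eb
  P2: Ej <- Qh -> Zn -> Eb
  P3: Ej <- Qh -> Zn -> Qb <- Lm <- Mc <- Eb
The empty set is not sufficient: P2 (Ej <- Qh -> Zn -> Eb) has no collider blocking it and no conditioned non-collider, so it is open.
Try {Qh}:
  P1: blocked at fork node Qh ∈ conditioning set.
  P2: blocked at fork node Qh ∈ conditioning set.
  P3: blocked at fork node Qh ∈ conditioning set.
{Qh} contains no descendant of Ej and blocks every backdoor path.
No other singleton works — e.g. {Ja} leaves P2 open — so {Qh} is the unique smallest valid adjustment set.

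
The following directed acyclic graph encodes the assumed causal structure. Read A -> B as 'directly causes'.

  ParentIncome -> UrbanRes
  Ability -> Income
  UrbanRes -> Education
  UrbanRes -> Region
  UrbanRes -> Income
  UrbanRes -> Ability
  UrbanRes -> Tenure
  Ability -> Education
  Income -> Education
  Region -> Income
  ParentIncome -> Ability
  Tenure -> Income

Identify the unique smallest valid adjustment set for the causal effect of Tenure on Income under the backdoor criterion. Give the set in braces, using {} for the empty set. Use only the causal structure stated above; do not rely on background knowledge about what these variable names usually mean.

Variables eligible for adjustment (non-descendants of Tenure, excluding Tenure and Income): {Ability, ParentIncome, Region, UrbanRes}.
Backdoor paths from Tenure to Income:
  P1: Tenure <- UrbanRes <- ParentIncome -> Ability -> Income
  P2: Tenure <- UrbanRes <- ParentIncome -> Ability -> Education <- Income
  P3: Tenure <- UrbanRes -> Ability -> Income
  P4: Tenure <- UrbanRes -> Ability -> Education <- Income
  P5: Tenure <- UrbanRes -> Region -> Income
  P6: Tenure <- UrbanRes -> Income
  P7: Tenure <- UrbanRes -> Education <- Ability -> Income
  P8: Tenure <- UrbanRes -> Education <- Income
The empty set is not sufficient: P1 (Tenure <- UrbanRes <- ParentIncome -> Ability -> Income) has no collider blocking it and no conditioned non-collider, so it is open.
Try {UrbanRes}:
  P1: blocked at chain node UrbanRes ∈ conditioning set.
  P2: blocked at chain node UrbanRes ∈ conditioning set.
  P3: blocked at fork node UrbanRes ∈ conditioning set.
  P4: blocked at fork node UrbanRes ∈ conditioning set.
  P5: blocked at fork node UrbanRes ∈ conditioning set.
  P6: blocked at fork node UrbanRes ∈ conditioning set.
  P7: blocked at fork node UrbanRes ∈ conditioning set.
  P8: blocked at fork node UrbanRes ∈ conditioning set.
{UrbanRes} contains no descendant of Tenure and blocks every backdoor path.
No other singleton works — e.g. {ParentIncome} leaves P3 open — so {UrbanRes} is the unique smallest valid adjustment set.

{UrbanRes}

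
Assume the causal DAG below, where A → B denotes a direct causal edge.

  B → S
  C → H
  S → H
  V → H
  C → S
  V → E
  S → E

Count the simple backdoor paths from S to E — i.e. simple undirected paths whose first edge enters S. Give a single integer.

1

A backdoor path from S to E is any simple undirected path whose first edge points into S (i.e. leaves S via a parent).
Parents of S: {B, C}.
Enumerating:
  P1: S <- C -> H <- V -> E
That exhausts the simple backdoor paths. Count: 1.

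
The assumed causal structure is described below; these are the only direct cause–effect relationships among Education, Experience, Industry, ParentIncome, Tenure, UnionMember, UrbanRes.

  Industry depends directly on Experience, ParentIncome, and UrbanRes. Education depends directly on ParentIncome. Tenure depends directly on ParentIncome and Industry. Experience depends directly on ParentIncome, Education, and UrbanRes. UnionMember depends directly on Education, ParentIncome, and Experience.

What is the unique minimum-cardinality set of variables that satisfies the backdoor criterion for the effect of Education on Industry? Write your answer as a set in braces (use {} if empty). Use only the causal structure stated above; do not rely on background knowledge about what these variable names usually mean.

{ParentIncome}

Variables eligible for adjustment (non-descendants of Education, excluding Education and Industry): {ParentIncome, UrbanRes}.
Backdoor paths from Education to Industry:
  P1: Education <- ParentIncome -> Experience <- UrbanRes -> Industry
  P2: Education <- ParentIncome -> Experience -> Industry
  P3: Education <- ParentIncome -> Industry
  P4: Education <- ParentIncome -> Tenure <- Industry
  P5: Education <- ParentIncome -> UnionMember <- Experience <- UrbanRes -> Industry
  P6: Education <- ParentIncome -> UnionMember <- Experience -> Industry
The empty set is not sufficient: P2 (Education <- ParentIncome -> Experience -> Industry) has no collider blocking it and no conditioned non-collider, so it is open.
Try {ParentIncome}:
  P1: blocked at fork node ParentIncome ∈ conditioning set.
  P2: blocked at fork node ParentIncome ∈ conditioning set.
  P3: blocked at fork node ParentIncome ∈ conditioning set.
  P4: blocked at fork node ParentIncome ∈ conditioning set.
  P5: blocked at fork node ParentIncome ∈ conditioning set.
  P6: blocked at fork node ParentIncome ∈ conditioning set.
{ParentIncome} contains no descendant of Education and blocks every backdoor path.
No other singleton works — e.g. {UrbanRes} leaves P2 open — so {ParentIncome} is the unique smallest valid adjustment set.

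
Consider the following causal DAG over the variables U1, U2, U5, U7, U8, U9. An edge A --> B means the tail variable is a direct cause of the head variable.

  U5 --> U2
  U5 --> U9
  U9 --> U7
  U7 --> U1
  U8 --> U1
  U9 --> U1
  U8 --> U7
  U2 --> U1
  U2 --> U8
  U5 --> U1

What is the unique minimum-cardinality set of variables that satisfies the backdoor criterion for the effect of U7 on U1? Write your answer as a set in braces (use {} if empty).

{U8, U9}

Variables eligible for adjustment (non-descendants of U7, excluding U7 and U1): {U2, U5, U8, U9}.
Backdoor paths from U7 to U1:
  P1: U7 <- U8 <- U2 <- U5 -> U9 -> U1
  P2: U7 <- U8 <- U2 <- U5 -> U1
  P3: U7 <- U8 <- U2 -> U1
  P4: U7 <- U8 -> U1
  P5: U7 <- U9 <- U5 -> U2 -> U8 -> U1
  P6: U7 <- U9 <- U5 -> U2 -> U1
  P7: U7 <- U9 <- U5 -> U1
  P8: U7 <- U9 -> U1
The empty set is not sufficient: P1 (U7 <- U8 <- U2 <- U5 -> U9 -> U1) has no collider blocking it and no conditioned non-collider, so it is open.
Try {U8, U9}:
  P1: blocked at chain node U8 ∈ conditioning set.
  P2: blocked at chain node U8 ∈ conditioning set.
  P3: blocked at chain node U8 ∈ conditioning set.
  P4: blocked at fork node U8 ∈ conditioning set.
  P5: blocked at chain node U9 ∈ conditioning set.
  P6: blocked at chain node U9 ∈ conditioning set.
  P7: blocked at chain node U9 ∈ conditioning set.
  P8: blocked at fork node U9 ∈ conditioning set.
{U8, U9} contains no descendant of U7 and blocks every backdoor path.
Every element of {U8, U9} is needed (dropping U8 leaves P2 open; dropping U9 leaves P6 open), so no proper subset is valid.
Among all size-2 subsets of the eligible variables, only {U8, U9} blocks every backdoor path, so it is the unique smallest valid adjustment set.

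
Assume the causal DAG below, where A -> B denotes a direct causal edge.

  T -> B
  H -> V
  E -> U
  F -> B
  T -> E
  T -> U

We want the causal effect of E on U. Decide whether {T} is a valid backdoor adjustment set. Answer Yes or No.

Yes

Backdoor paths from E to U (paths whose first edge points into E):
  P1: E <- T -> U
Condition 1 (no descendant of E in the set): holds — descendants of E are {U}; none are in {T}.
Condition 2 (every backdoor path blocked by {T}):
  P1: blocked at fork node T ∈ conditioning set.
{T} satisfies the backdoor criterion.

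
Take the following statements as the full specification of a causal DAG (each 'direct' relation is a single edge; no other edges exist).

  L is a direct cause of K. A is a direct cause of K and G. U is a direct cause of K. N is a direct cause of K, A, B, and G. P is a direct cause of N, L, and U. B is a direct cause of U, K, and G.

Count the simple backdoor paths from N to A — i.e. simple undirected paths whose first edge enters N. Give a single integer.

A backdoor path from N to A is any simple undirected path whose first edge points into N (i.e. leaves N via a parent).
Parents of N: {P}.
Enumerating:
  P1: N <- P -> U <- B -> G <- A
  P2: N <- P -> U <- B -> K <- A
  P3: N <- P -> U -> K <- B -> G <- A
  P4: N <- P -> U -> K <- A
  P5: N <- P -> L -> K <- B -> G <- A
  P6: N <- P -> L -> K <- A
  P7: N <- P -> L -> K <- U <- B -> G <- A
That exhausts the simple backdoor paths. Count: 7.

7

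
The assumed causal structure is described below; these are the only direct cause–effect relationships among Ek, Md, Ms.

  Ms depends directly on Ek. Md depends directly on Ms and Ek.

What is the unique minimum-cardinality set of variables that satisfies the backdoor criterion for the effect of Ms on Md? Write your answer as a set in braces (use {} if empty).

{Ek}

Variables eligible for adjustment (non-descendants of Ms, excluding Ms and Md): {Ek}.
Backdoor paths from Ms to Md:
  P1: Ms <- Ek -> Md
The empty set is not sufficient: P1 (Ms <- Ek -> Md) has no collider blocking it and no conditioned non-collider, so it is open.
Try {Ek}:
  P1: blocked at fork node Ek ∈ conditioning set.
{Ek} contains no descendant of Ms and blocks every backdoor path.
{Ek} is the unique smallest valid adjustment set.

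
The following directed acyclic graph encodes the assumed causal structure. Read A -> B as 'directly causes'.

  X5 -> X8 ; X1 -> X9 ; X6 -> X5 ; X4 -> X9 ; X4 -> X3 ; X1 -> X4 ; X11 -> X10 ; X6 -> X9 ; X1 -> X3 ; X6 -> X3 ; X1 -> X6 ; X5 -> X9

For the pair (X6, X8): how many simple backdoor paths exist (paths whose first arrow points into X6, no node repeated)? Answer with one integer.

3

A backdoor path from X6 to X8 is any simple undirected path whose first edge points into X6 (i.e. leaves X6 via a parent).
Parents of X6: {X1}.
Enumerating:
  P1: X6 <- X1 -> X4 -> X9 <- X5 -> X8
  P2: X6 <- X1 -> X3 <- X4 -> X9 <- X5 -> X8
  P3: X6 <- X1 -> X9 <- X5 -> X8
That exhausts the simple backdoor paths. Count: 3.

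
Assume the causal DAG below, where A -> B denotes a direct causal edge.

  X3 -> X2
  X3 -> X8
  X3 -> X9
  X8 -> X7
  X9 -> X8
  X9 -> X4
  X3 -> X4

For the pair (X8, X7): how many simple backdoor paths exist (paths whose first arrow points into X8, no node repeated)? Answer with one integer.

A backdoor path from X8 to X7 is any simple undirected path whose first edge points into X8 (i.e. leaves X8 via a parent).
Parents of X8: {X3, X9}.
No simple path from any parent of X8 reaches X7 without revisiting X8, so there are no backdoor paths.

0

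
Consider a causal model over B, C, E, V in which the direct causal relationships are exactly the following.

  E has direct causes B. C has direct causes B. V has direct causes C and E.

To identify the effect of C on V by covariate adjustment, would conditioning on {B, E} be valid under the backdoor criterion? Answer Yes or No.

Yes

Backdoor paths from C to V (paths whose first edge points into C):
  P1: C <- B -> E -> V
Condition 1 (no descendant of C in the set): holds — descendants of C are {V}; none are in {B, E}.
Condition 2 (every backdoor path blocked by {B, E}):
  P1: blocked at fork node B ∈ conditioning set.
{B, E} satisfies the backdoor criterion.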